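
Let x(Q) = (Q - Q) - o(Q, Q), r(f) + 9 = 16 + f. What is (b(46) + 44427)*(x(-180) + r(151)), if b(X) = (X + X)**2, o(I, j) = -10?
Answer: 8885688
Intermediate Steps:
b(X) = 4*X**2 (b(X) = (2*X)**2 = 4*X**2)
r(f) = 7 + f (r(f) = -9 + (16 + f) = 7 + f)
x(Q) = 10 (x(Q) = (Q - Q) - 1*(-10) = 0 + 10 = 10)
(b(46) + 44427)*(x(-180) + r(151)) = (4*46**2 + 44427)*(10 + (7 + 151)) = (4*2116 + 44427)*(10 + 158) = (8464 + 44427)*168 = 52891*168 = 8885688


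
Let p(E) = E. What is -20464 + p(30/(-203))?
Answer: -4154222/203 ≈ -20464.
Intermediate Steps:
-20464 + p(30/(-203)) = -20464 + 30/(-203) = -20464 + 30*(-1/203) = -20464 - 30/203 = -4154222/203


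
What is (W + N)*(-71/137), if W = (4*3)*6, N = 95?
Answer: -11857/137 ≈ -86.547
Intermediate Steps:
W = 72 (W = 12*6 = 72)
(W + N)*(-71/137) = (72 + 95)*(-71/137) = 167*(-71*1/137) = 167*(-71/137) = -11857/137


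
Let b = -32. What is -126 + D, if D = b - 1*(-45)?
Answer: -113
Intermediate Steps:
D = 13 (D = -32 - 1*(-45) = -32 + 45 = 13)
-126 + D = -126 + 13 = -113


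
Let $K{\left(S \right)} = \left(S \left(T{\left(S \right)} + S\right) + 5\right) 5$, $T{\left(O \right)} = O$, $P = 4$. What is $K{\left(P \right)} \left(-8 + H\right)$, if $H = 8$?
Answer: $0$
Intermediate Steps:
$K{\left(S \right)} = 25 + 10 S^{2}$ ($K{\left(S \right)} = \left(S \left(S + S\right) + 5\right) 5 = \left(S 2 S + 5\right) 5 = \left(2 S^{2} + 5\right) 5 = \left(5 + 2 S^{2}\right) 5 = 25 + 10 S^{2}$)
$K{\left(P \right)} \left(-8 + H\right) = \left(25 + 10 \cdot 4^{2}\right) \left(-8 + 8\right) = \left(25 + 10 \cdot 16\right) 0 = \left(25 + 160\right) 0 = 185 \cdot 0 = 0$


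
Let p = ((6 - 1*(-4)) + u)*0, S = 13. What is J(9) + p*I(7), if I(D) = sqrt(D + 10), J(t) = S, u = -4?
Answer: 13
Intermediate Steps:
J(t) = 13
p = 0 (p = ((6 - 1*(-4)) - 4)*0 = ((6 + 4) - 4)*0 = (10 - 4)*0 = 6*0 = 0)
I(D) = sqrt(10 + D)
J(9) + p*I(7) = 13 + 0*sqrt(10 + 7) = 13 + 0*sqrt(17) = 13 + 0 = 13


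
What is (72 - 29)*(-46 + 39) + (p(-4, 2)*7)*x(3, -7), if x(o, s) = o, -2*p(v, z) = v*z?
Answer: -217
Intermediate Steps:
p(v, z) = -v*z/2
(72 - 29)*(-46 + 39) + (p(-4, 2)*7)*x(3, -7) = (72 - 29)*(-46 + 39) + (-1/2*(-4)*2*7)*3 = 43*(-7) + (4*7)*3 = -301 + 28*3 = -301 + 84 = -217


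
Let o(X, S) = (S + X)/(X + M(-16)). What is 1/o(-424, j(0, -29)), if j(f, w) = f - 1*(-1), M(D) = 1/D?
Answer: 6785/6768 ≈ 1.0025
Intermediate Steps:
j(f, w) = 1 + f (j(f, w) = f + 1 = 1 + f)
o(X, S) = (S + X)/(-1/16 + X) (o(X, S) = (S + X)/(X + 1/(-16)) = (S + X)/(X - 1/16) = (S + X)/(-1/16 + X))
1/o(-424, j(0, -29)) = 1/(16*((1 + 0) - 424)/(-1 + 16*(-424))) = 1/(16*(1 - 424)/(-1 - 6784)) = 1/(16*(-423)/(-6785)) = 1/(16*(-1/6785)*(-423)) = 1/(6768/6785) = 6785/6768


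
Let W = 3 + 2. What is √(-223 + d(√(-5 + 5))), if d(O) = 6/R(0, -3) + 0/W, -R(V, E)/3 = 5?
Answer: I*√5585/5 ≈ 14.947*I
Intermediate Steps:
R(V, E) = -15 (R(V, E) = -3*5 = -15)
W = 5
d(O) = -⅖ (d(O) = 6/(-15) + 0/5 = 6*(-1/15) + 0*(⅕) = -⅖ + 0 = -⅖)
√(-223 + d(√(-5 + 5))) = √(-223 - ⅖) = √(-1117/5) = I*√5585/5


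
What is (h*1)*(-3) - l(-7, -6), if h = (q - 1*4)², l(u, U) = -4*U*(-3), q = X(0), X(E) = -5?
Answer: -171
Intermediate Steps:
q = -5
l(u, U) = 12*U
h = 81 (h = (-5 - 1*4)² = (-5 - 4)² = (-9)² = 81)
(h*1)*(-3) - l(-7, -6) = (81*1)*(-3) - 12*(-6) = 81*(-3) - 1*(-72) = -243 + 72 = -171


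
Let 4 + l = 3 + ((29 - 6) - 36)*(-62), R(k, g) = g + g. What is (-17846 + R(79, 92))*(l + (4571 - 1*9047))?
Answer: 64837202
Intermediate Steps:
R(k, g) = 2*g
l = 805 (l = -4 + (3 + ((29 - 6) - 36)*(-62)) = -4 + (3 + (23 - 36)*(-62)) = -4 + (3 - 13*(-62)) = -4 + (3 + 806) = -4 + 809 = 805)
(-17846 + R(79, 92))*(l + (4571 - 1*9047)) = (-17846 + 2*92)*(805 + (4571 - 1*9047)) = (-17846 + 184)*(805 + (4571 - 9047)) = -17662*(805 - 4476) = -17662*(-3671) = 64837202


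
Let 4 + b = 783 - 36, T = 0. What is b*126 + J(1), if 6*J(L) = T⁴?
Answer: 93618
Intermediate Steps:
b = 743 (b = -4 + (783 - 36) = -4 + 747 = 743)
J(L) = 0 (J(L) = (⅙)*0⁴ = (⅙)*0 = 0)
b*126 + J(1) = 743*126 + 0 = 93618 + 0 = 93618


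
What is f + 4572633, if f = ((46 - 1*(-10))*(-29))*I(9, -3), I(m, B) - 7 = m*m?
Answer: 4429721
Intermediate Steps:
I(m, B) = 7 + m**2 (I(m, B) = 7 + m*m = 7 + m**2)
f = -142912 (f = ((46 - 1*(-10))*(-29))*(7 + 9**2) = ((46 + 10)*(-29))*(7 + 81) = (56*(-29))*88 = -1624*88 = -142912)
f + 4572633 = -142912 + 4572633 = 4429721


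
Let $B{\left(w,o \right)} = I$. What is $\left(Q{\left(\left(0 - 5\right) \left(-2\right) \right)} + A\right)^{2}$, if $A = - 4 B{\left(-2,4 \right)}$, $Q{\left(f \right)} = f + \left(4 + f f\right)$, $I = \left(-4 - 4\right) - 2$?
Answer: $23716$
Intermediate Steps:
$I = -10$ ($I = -8 - 2 = -10$)
$B{\left(w,o \right)} = -10$
$Q{\left(f \right)} = 4 + f + f^{2}$ ($Q{\left(f \right)} = f + \left(4 + f^{2}\right) = 4 + f + f^{2}$)
$A = 40$ ($A = \left(-4\right) \left(-10\right) = 40$)
$\left(Q{\left(\left(0 - 5\right) \left(-2\right) \right)} + A\right)^{2} = \left(\left(4 + \left(0 - 5\right) \left(-2\right) + \left(\left(0 - 5\right) \left(-2\right)\right)^{2}\right) + 40\right)^{2} = \left(\left(4 - -10 + \left(\left(-5\right) \left(-2\right)\right)^{2}\right) + 40\right)^{2} = \left(\left(4 + 10 + 10^{2}\right) + 40\right)^{2} = \left(\left(4 + 10 + 100\right) + 40\right)^{2} = \left(114 + 40\right)^{2} = 154^{2} = 23716$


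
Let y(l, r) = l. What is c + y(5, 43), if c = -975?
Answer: -970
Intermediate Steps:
c + y(5, 43) = -975 + 5 = -970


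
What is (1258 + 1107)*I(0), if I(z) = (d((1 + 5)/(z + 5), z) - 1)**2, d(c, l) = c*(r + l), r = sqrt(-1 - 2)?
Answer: -39259/5 - 5676*I*sqrt(3) ≈ -7851.8 - 9831.1*I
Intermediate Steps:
r = I*sqrt(3) (r = sqrt(-3) = I*sqrt(3) ≈ 1.732*I)
d(c, l) = c*(l + I*sqrt(3)) (d(c, l) = c*(I*sqrt(3) + l) = c*(l + I*sqrt(3)))
I(z) = (-1 + 6*(z + I*sqrt(3))/(5 + z))**2 (I(z) = (((1 + 5)/(z + 5))*(z + I*sqrt(3)) - 1)**2 = ((6/(5 + z))*(z + I*sqrt(3)) - 1)**2 = (6*(z + I*sqrt(3))/(5 + z) - 1)**2 = (-1 + 6*(z + I*sqrt(3))/(5 + z))**2)
(1258 + 1107)*I(0) = (1258 + 1107)*((-5 + 5*0 + 6*I*sqrt(3))**2/(5 + 0)**2) = 2365*((-5 + 0 + 6*I*sqrt(3))**2/5**2) = 2365*((-5 + 6*I*sqrt(3))**2/25) = 473*(-5 + 6*I*sqrt(3))**2/5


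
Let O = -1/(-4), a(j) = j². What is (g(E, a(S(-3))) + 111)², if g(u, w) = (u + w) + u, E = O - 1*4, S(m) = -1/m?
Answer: 3478225/324 ≈ 10735.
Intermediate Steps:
O = ¼ (O = -¼*(-1) = ¼ ≈ 0.25000)
E = -15/4 (E = ¼ - 1*4 = ¼ - 4 = -15/4 ≈ -3.7500)
g(u, w) = w + 2*u
(g(E, a(S(-3))) + 111)² = (((-1/(-3))² + 2*(-15/4)) + 111)² = (((-1*(-⅓))² - 15/2) + 111)² = (((⅓)² - 15/2) + 111)² = ((⅑ - 15/2) + 111)² = (-133/18 + 111)² = (1865/18)² = 3478225/324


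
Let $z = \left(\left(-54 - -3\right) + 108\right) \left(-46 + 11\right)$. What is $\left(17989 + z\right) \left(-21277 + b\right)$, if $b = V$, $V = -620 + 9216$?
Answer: $-202819914$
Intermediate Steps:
$V = 8596$
$b = 8596$
$z = -1995$ ($z = \left(\left(-54 + 3\right) + 108\right) \left(-35\right) = \left(-51 + 108\right) \left(-35\right) = 57 \left(-35\right) = -1995$)
$\left(17989 + z\right) \left(-21277 + b\right) = \left(17989 - 1995\right) \left(-21277 + 8596\right) = 15994 \left(-12681\right) = -202819914$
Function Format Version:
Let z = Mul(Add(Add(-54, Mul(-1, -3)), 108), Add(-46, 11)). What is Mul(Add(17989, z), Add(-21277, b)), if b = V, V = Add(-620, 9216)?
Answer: -202819914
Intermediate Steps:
V = 8596
b = 8596
z = -1995 (z = Mul(Add(Add(-54, 3), 108), -35) = Mul(Add(-51, 108), -35) = Mul(57, -35) = -1995)
Mul(Add(17989, z), Add(-21277, b)) = Mul(Add(17989, -1995), Add(-21277, 8596)) = Mul(15994, -12681) = -202819914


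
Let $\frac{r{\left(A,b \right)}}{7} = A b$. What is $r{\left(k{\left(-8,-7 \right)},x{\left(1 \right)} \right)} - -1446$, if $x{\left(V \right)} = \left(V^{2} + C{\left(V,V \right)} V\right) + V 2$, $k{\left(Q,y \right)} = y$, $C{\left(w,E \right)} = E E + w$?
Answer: $1201$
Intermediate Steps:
$C{\left(w,E \right)} = w + E^{2}$ ($C{\left(w,E \right)} = E^{2} + w = w + E^{2}$)
$x{\left(V \right)} = V^{2} + 2 V + V \left(V + V^{2}\right)$ ($x{\left(V \right)} = \left(V^{2} + \left(V + V^{2}\right) V\right) + V 2 = \left(V^{2} + V \left(V + V^{2}\right)\right) + 2 V = V^{2} + 2 V + V \left(V + V^{2}\right)$)
$r{\left(A,b \right)} = 7 A b$
$r{\left(k{\left(-8,-7 \right)},x{\left(1 \right)} \right)} - -1446 = 7 \left(-7\right) 1 \left(2 + 1^{2} + 2 \cdot 1\right) - -1446 = 7 \left(-7\right) 1 \left(2 + 1 + 2\right) + 1446 = 7 \left(-7\right) 1 \cdot 5 + 1446 = 7 \left(-7\right) 5 + 1446 = -245 + 1446 = 1201$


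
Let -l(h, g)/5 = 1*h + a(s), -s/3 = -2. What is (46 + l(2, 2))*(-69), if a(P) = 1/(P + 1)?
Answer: -17043/7 ≈ -2434.7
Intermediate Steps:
s = 6 (s = -3*(-2) = 6)
a(P) = 1/(1 + P)
l(h, g) = -5/7 - 5*h (l(h, g) = -5*(1*h + 1/(1 + 6)) = -5*(h + 1/7) = -5*(h + ⅐) = -5*(⅐ + h) = -5/7 - 5*h)
(46 + l(2, 2))*(-69) = (46 + (-5/7 - 5*2))*(-69) = (46 + (-5/7 - 10))*(-69) = (46 - 75/7)*(-69) = (247/7)*(-69) = -17043/7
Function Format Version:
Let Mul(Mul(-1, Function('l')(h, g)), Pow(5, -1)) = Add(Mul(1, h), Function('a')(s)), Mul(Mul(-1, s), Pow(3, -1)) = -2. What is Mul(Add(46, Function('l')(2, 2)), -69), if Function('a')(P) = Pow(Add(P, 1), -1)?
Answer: Rational(-17043, 7) ≈ -2434.7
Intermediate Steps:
s = 6 (s = Mul(-3, -2) = 6)
Function('a')(P) = Pow(Add(1, P), -1)
Function('l')(h, g) = Add(Rational(-5, 7), Mul(-5, h)) (Function('l')(h, g) = Mul(-5, Add(Mul(1, h), Pow(Add(1, 6), -1))) = Mul(-5, Add(h, Pow(7, -1))) = Mul(-5, Add(h, Rational(1, 7))) = Mul(-5, Add(Rational(1, 7), h)) = Add(Rational(-5, 7), Mul(-5, h)))
Mul(Add(46, Function('l')(2, 2)), -69) = Mul(Add(46, Add(Rational(-5, 7), Mul(-5, 2))), -69) = Mul(Add(46, Add(Rational(-5, 7), -10)), -69) = Mul(Add(46, Rational(-75, 7)), -69) = Mul(Rational(247, 7), -69) = Rational(-17043, 7)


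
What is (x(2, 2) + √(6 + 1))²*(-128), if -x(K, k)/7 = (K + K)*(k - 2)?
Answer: -896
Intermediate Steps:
x(K, k) = -14*K*(-2 + k) (x(K, k) = -7*(K + K)*(k - 2) = -7*2*K*(-2 + k) = -14*K*(-2 + k))
(x(2, 2) + √(6 + 1))²*(-128) = (14*2*(2 - 1*2) + √(6 + 1))²*(-128) = (14*2*(2 - 2) + √7)²*(-128) = (14*2*0 + √7)²*(-128) = (0 + √7)²*(-128) = (√7)²*(-128) = 7*(-128) = -896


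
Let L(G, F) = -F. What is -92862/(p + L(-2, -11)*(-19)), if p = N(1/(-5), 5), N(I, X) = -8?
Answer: 13266/31 ≈ 427.94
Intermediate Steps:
p = -8
-92862/(p + L(-2, -11)*(-19)) = -92862/(-8 - 1*(-11)*(-19)) = -92862/(-8 + 11*(-19)) = -92862/(-8 - 209) = -92862/(-217) = -92862*(-1/217) = 13266/31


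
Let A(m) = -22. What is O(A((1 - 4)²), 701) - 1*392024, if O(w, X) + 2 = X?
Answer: -391325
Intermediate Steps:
O(w, X) = -2 + X
O(A((1 - 4)²), 701) - 1*392024 = (-2 + 701) - 1*392024 = 699 - 392024 = -391325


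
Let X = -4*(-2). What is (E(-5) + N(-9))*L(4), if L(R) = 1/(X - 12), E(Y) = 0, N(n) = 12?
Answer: -3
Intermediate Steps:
X = 8
L(R) = -¼ (L(R) = 1/(8 - 12) = 1/(-4) = -¼)
(E(-5) + N(-9))*L(4) = (0 + 12)*(-¼) = 12*(-¼) = -3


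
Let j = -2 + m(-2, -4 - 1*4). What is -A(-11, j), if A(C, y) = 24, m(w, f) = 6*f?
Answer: -24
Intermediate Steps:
j = -50 (j = -2 + 6*(-4 - 1*4) = -2 + 6*(-4 - 4) = -2 + 6*(-8) = -2 - 48 = -50)
-A(-11, j) = -1*24 = -24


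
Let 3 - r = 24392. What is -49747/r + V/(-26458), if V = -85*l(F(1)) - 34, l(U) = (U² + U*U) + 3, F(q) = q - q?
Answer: 1323254547/645284162 ≈ 2.0507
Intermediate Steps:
F(q) = 0
l(U) = 3 + 2*U² (l(U) = (U² + U²) + 3 = 2*U² + 3 = 3 + 2*U²)
V = -289 (V = -85*(3 + 2*0²) - 34 = -85*(3 + 2*0) - 34 = -85*(3 + 0) - 34 = -85*3 - 34 = -255 - 34 = -289)
r = -24389 (r = 3 - 1*24392 = 3 - 24392 = -24389)
-49747/r + V/(-26458) = -49747/(-24389) - 289/(-26458) = -49747*(-1/24389) - 289*(-1/26458) = 49747/24389 + 289/26458 = 1323254547/645284162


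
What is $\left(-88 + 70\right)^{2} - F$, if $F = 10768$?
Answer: $-10444$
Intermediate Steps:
$\left(-88 + 70\right)^{2} - F = \left(-88 + 70\right)^{2} - 10768 = \left(-18\right)^{2} - 10768 = 324 - 10768 = -10444$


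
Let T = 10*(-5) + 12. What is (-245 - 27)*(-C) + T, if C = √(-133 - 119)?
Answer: -38 + 1632*I*√7 ≈ -38.0 + 4317.9*I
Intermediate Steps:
C = 6*I*√7 (C = √(-252) = 6*I*√7 ≈ 15.875*I)
T = -38 (T = -50 + 12 = -38)
(-245 - 27)*(-C) + T = (-245 - 27)*(-6*I*√7) - 38 = -(-1632)*I*√7 - 38 = 1632*I*√7 - 38 = -38 + 1632*I*√7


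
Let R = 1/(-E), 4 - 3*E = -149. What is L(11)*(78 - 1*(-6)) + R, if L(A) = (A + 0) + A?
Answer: 94247/51 ≈ 1848.0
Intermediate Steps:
E = 51 (E = 4/3 - ⅓*(-149) = 4/3 + 149/3 = 51)
L(A) = 2*A (L(A) = A + A = 2*A)
R = -1/51 (R = 1/(-1*51) = 1/(-51) = -1/51 ≈ -0.019608)
L(11)*(78 - 1*(-6)) + R = (2*11)*(78 - 1*(-6)) - 1/51 = 22*(78 + 6) - 1/51 = 22*84 - 1/51 = 1848 - 1/51 = 94247/51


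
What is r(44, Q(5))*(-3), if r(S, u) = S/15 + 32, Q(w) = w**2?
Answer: -524/5 ≈ -104.80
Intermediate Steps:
r(S, u) = 32 + S/15 (r(S, u) = S*(1/15) + 32 = S/15 + 32 = 32 + S/15)
r(44, Q(5))*(-3) = (32 + (1/15)*44)*(-3) = (32 + 44/15)*(-3) = (524/15)*(-3) = -524/5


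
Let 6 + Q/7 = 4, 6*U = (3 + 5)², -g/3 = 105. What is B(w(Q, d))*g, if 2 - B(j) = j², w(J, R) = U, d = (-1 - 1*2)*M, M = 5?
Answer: 35210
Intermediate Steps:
g = -315 (g = -3*105 = -315)
U = 32/3 (U = (3 + 5)²/6 = (⅙)*8² = (⅙)*64 = 32/3 ≈ 10.667)
Q = -14 (Q = -42 + 7*4 = -42 + 28 = -14)
d = -15 (d = (-1 - 1*2)*5 = (-1 - 2)*5 = -3*5 = -15)
w(J, R) = 32/3
B(j) = 2 - j²
B(w(Q, d))*g = (2 - (32/3)²)*(-315) = (2 - 1*1024/9)*(-315) = (2 - 1024/9)*(-315) = -1006/9*(-315) = 35210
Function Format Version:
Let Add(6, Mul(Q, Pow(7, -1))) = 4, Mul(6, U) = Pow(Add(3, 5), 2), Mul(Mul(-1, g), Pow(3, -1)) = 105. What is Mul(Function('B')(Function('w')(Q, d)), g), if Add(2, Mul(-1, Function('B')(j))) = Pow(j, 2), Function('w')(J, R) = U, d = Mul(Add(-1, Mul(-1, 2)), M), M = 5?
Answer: 35210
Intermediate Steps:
g = -315 (g = Mul(-3, 105) = -315)
U = Rational(32, 3) (U = Mul(Rational(1, 6), Pow(Add(3, 5), 2)) = Mul(Rational(1, 6), Pow(8, 2)) = Mul(Rational(1, 6), 64) = Rational(32, 3) ≈ 10.667)
Q = -14 (Q = Add(-42, Mul(7, 4)) = Add(-42, 28) = -14)
d = -15 (d = Mul(Add(-1, Mul(-1, 2)), 5) = Mul(Add(-1, -2), 5) = Mul(-3, 5) = -15)
Function('w')(J, R) = Rational(32, 3)
Function('B')(j) = Add(2, Mul(-1, Pow(j, 2)))
Mul(Function('B')(Function('w')(Q, d)), g) = Mul(Add(2, Mul(-1, Pow(Rational(32, 3), 2))), -315) = Mul(Add(2, Mul(-1, Rational(1024, 9))), -315) = Mul(Add(2, Rational(-1024, 9)), -315) = Mul(Rational(-1006, 9), -315) = 35210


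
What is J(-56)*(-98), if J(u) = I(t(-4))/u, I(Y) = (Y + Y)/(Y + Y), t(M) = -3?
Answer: 7/4 ≈ 1.7500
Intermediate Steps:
I(Y) = 1 (I(Y) = (2*Y)/((2*Y)) = (2*Y)*(1/(2*Y)) = 1)
J(u) = 1/u
J(-56)*(-98) = -98/(-56) = -1/56*(-98) = 7/4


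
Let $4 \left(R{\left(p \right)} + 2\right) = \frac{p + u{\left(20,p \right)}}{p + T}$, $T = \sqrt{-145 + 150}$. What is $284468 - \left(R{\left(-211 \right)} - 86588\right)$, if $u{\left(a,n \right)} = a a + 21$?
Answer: $\frac{33036058011}{89032} + \frac{105 \sqrt{5}}{89032} \approx 3.7106 \cdot 10^{5}$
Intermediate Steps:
$u{\left(a,n \right)} = 21 + a^{2}$ ($u{\left(a,n \right)} = a^{2} + 21 = 21 + a^{2}$)
$T = \sqrt{5} \approx 2.2361$
$R{\left(p \right)} = -2 + \frac{421 + p}{4 \left(p + \sqrt{5}\right)}$ ($R{\left(p \right)} = -2 + \frac{\left(p + \left(21 + 20^{2}\right)\right) \frac{1}{p + \sqrt{5}}}{4} = -2 + \frac{\left(p + \left(21 + 400\right)\right) \frac{1}{p + \sqrt{5}}}{4} = -2 + \frac{\left(p + 421\right) \frac{1}{p + \sqrt{5}}}{4} = -2 + \frac{\left(421 + p\right) \frac{1}{p + \sqrt{5}}}{4} = -2 + \frac{\frac{1}{p + \sqrt{5}} \left(421 + p\right)}{4} = -2 + \frac{421 + p}{4 \left(p + \sqrt{5}\right)}$)
$284468 - \left(R{\left(-211 \right)} - 86588\right) = 284468 - \left(\frac{421 - 8 \sqrt{5} - -1477}{4 \left(-211 + \sqrt{5}\right)} - 86588\right) = 284468 - \left(\frac{421 - 8 \sqrt{5} + 1477}{4 \left(-211 + \sqrt{5}\right)} - 86588\right) = 284468 - \left(\frac{1898 - 8 \sqrt{5}}{4 \left(-211 + \sqrt{5}\right)} - 86588\right) = 284468 - \left(-86588 + \frac{1898 - 8 \sqrt{5}}{4 \left(-211 + \sqrt{5}\right)}\right) = 284468 + \left(86588 - \frac{1898 - 8 \sqrt{5}}{4 \left(-211 + \sqrt{5}\right)}\right) = 371056 - \frac{1898 - 8 \sqrt{5}}{4 \left(-211 + \sqrt{5}\right)}$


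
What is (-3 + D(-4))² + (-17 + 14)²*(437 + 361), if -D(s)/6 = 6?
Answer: 8703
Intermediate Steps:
D(s) = -36 (D(s) = -6*6 = -36)
(-3 + D(-4))² + (-17 + 14)²*(437 + 361) = (-3 - 36)² + (-17 + 14)²*(437 + 361) = (-39)² + (-3)²*798 = 1521 + 9*798 = 1521 + 7182 = 8703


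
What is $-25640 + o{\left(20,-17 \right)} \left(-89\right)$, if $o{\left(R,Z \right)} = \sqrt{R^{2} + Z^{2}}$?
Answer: $-25640 - 89 \sqrt{689} \approx -27976.0$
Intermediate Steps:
$-25640 + o{\left(20,-17 \right)} \left(-89\right) = -25640 + \sqrt{20^{2} + \left(-17\right)^{2}} \left(-89\right) = -25640 + \sqrt{400 + 289} \left(-89\right) = -25640 + \sqrt{689} \left(-89\right) = -25640 - 89 \sqrt{689}$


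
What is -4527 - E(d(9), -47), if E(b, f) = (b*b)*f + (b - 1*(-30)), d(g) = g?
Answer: -759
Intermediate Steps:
E(b, f) = 30 + b + f*b² (E(b, f) = b²*f + (b + 30) = f*b² + (30 + b) = 30 + b + f*b²)
-4527 - E(d(9), -47) = -4527 - (30 + 9 - 47*9²) = -4527 - (30 + 9 - 47*81) = -4527 - (30 + 9 - 3807) = -4527 - 1*(-3768) = -4527 + 3768 = -759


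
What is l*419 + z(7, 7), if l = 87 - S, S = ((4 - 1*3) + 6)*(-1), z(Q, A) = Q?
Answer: 39393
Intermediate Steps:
S = -7 (S = ((4 - 3) + 6)*(-1) = (1 + 6)*(-1) = 7*(-1) = -7)
l = 94 (l = 87 - 1*(-7) = 87 + 7 = 94)
l*419 + z(7, 7) = 94*419 + 7 = 39386 + 7 = 39393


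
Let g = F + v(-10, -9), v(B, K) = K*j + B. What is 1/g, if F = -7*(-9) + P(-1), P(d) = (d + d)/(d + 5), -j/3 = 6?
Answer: 2/429 ≈ 0.0046620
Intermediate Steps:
j = -18 (j = -3*6 = -18)
v(B, K) = B - 18*K (v(B, K) = K*(-18) + B = -18*K + B = B - 18*K)
P(d) = 2*d/(5 + d) (P(d) = (2*d)/(5 + d) = 2*d/(5 + d))
F = 125/2 (F = -7*(-9) + 2*(-1)/(5 - 1) = 63 + 2*(-1)/4 = 63 + 2*(-1)*(1/4) = 63 - 1/2 = 125/2 ≈ 62.500)
g = 429/2 (g = 125/2 + (-10 - 18*(-9)) = 125/2 + (-10 + 162) = 125/2 + 152 = 429/2 ≈ 214.50)
1/g = 1/(429/2) = 2/429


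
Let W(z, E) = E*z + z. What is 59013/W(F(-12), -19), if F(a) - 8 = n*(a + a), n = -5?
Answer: -6557/256 ≈ -25.613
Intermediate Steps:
F(a) = 8 - 10*a (F(a) = 8 - 5*(a + a) = 8 - 10*a)
W(z, E) = z + E*z
59013/W(F(-12), -19) = 59013/(((8 - 10*(-12))*(1 - 19))) = 59013/(((8 + 120)*(-18))) = 59013/((128*(-18))) = 59013/(-2304) = 59013*(-1/2304) = -6557/256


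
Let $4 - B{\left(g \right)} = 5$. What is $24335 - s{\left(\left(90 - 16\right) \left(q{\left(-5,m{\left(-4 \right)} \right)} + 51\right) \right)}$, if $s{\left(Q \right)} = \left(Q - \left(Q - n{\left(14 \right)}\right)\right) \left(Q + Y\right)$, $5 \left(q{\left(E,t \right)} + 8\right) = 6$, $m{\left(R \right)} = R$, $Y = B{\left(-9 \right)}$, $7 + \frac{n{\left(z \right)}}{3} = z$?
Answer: $- \frac{221654}{5} \approx -44331.0$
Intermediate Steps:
$B{\left(g \right)} = -1$ ($B{\left(g \right)} = 4 - 5 = -1$)
$n{\left(z \right)} = -21 + 3 z$
$Y = -1$
$q{\left(E,t \right)} = - \frac{34}{5}$ ($q{\left(E,t \right)} = -8 + \frac{1}{5} \cdot 6 = -8 + \frac{6}{5} = - \frac{34}{5}$)
$s{\left(Q \right)} = -21 + 21 Q$ ($s{\left(Q \right)} = \left(Q - \left(-21 + Q\right)\right) \left(Q - 1\right) = \left(Q - \left(-21 + Q\right)\right) \left(-1 + Q\right) = 21 \left(-1 + Q\right) = -21 + 21 Q$)
$24335 - s{\left(\left(90 - 16\right) \left(q{\left(-5,m{\left(-4 \right)} \right)} + 51\right) \right)} = 24335 - \left(-21 + 21 \left(90 - 16\right) \left(- \frac{34}{5} + 51\right)\right) = 24335 - \left(-21 + 21 \cdot 74 \cdot \frac{221}{5}\right) = 24335 - \left(-21 + 21 \cdot \frac{16354}{5}\right) = 24335 - \left(-21 + \frac{343434}{5}\right) = 24335 - \frac{343329}{5} = - \frac{221654}{5}$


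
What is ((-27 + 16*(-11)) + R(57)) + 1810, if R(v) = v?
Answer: 1664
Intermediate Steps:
((-27 + 16*(-11)) + R(57)) + 1810 = ((-27 + 16*(-11)) + 57) + 1810 = ((-27 - 176) + 57) + 1810 = (-203 + 57) + 1810 = -146 + 1810 = 1664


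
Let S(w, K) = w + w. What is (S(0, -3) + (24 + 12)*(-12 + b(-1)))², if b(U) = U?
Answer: 219024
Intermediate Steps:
S(w, K) = 2*w
(S(0, -3) + (24 + 12)*(-12 + b(-1)))² = (2*0 + (24 + 12)*(-12 - 1))² = (0 + 36*(-13))² = (0 - 468)² = (-468)² = 219024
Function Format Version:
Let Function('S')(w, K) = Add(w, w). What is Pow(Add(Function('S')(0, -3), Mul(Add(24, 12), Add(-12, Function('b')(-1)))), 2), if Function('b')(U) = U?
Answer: 219024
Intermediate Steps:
Function('S')(w, K) = Mul(2, w)
Pow(Add(Function('S')(0, -3), Mul(Add(24, 12), Add(-12, Function('b')(-1)))), 2) = Pow(Add(Mul(2, 0), Mul(Add(24, 12), Add(-12, -1))), 2) = Pow(Add(0, Mul(36, -13)), 2) = Pow(Add(0, -468), 2) = Pow(-468, 2) = 219024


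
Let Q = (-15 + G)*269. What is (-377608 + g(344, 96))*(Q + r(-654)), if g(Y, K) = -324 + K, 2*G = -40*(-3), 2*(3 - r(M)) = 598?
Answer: -4461865324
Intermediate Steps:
r(M) = -296 (r(M) = 3 - ½*598 = 3 - 299 = -296)
G = 60 (G = (-40*(-3))/2 = (½)*120 = 60)
Q = 12105 (Q = (-15 + 60)*269 = 45*269 = 12105)
(-377608 + g(344, 96))*(Q + r(-654)) = (-377608 + (-324 + 96))*(12105 - 296) = (-377608 - 228)*11809 = -377836*11809 = -4461865324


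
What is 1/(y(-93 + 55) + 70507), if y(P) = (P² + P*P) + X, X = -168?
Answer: 1/73227 ≈ 1.3656e-5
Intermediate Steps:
y(P) = -168 + 2*P² (y(P) = (P² + P*P) - 168 = (P² + P²) - 168 = 2*P² - 168 = -168 + 2*P²)
1/(y(-93 + 55) + 70507) = 1/((-168 + 2*(-93 + 55)²) + 70507) = 1/((-168 + 2*(-38)²) + 70507) = 1/((-168 + 2*1444) + 70507) = 1/((-168 + 2888) + 70507) = 1/(2720 + 70507) = 1/73227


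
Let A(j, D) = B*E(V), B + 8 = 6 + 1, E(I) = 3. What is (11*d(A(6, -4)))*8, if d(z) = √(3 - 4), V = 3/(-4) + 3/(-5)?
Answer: 88*I ≈ 88.0*I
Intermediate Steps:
V = -27/20 (V = 3*(-¼) + 3*(-⅕) = -¾ - ⅗ = -27/20 ≈ -1.3500)
B = -1 (B = -8 + (6 + 1) = -8 + 7 = -1)
A(j, D) = -3 (A(j, D) = -1*3 = -3)
d(z) = I (d(z) = √(-1) = I)
(11*d(A(6, -4)))*8 = (11*I)*8 = 88*I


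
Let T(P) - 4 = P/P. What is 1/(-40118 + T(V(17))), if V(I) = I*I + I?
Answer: -1/40113 ≈ -2.4930e-5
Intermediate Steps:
V(I) = I + I² (V(I) = I² + I = I + I²)
T(P) = 5 (T(P) = 4 + P/P = 4 + 1 = 5)
1/(-40118 + T(V(17))) = 1/(-40118 + 5) = 1/(-40113) = -1/40113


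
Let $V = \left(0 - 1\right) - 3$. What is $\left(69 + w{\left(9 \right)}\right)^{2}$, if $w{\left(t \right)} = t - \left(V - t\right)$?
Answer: $8281$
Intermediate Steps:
$V = -4$ ($V = -1 - 3 = -4$)
$w{\left(t \right)} = 4 + 2 t$ ($w{\left(t \right)} = t + \left(t - -4\right) = t + \left(t + 4\right) = t + \left(4 + t\right) = 4 + 2 t$)
$\left(69 + w{\left(9 \right)}\right)^{2} = \left(69 + \left(4 + 2 \cdot 9\right)\right)^{2} = \left(69 + \left(4 + 18\right)\right)^{2} = \left(69 + 22\right)^{2} = 91^{2} = 8281$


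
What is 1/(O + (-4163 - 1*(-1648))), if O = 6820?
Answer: 1/4305 ≈ 0.00023229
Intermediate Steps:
1/(O + (-4163 - 1*(-1648))) = 1/(6820 + (-4163 - 1*(-1648))) = 1/(6820 + (-4163 + 1648)) = 1/(6820 - 2515) = 1/4305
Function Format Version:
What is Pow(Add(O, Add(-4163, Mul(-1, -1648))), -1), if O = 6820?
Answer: Rational(1, 4305) ≈ 0.00023229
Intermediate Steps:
Pow(Add(O, Add(-4163, Mul(-1, -1648))), -1) = Pow(Add(6820, Add(-4163, Mul(-1, -1648))), -1) = Pow(Add(6820, Add(-4163, 1648)), -1) = Pow(Add(6820, -2515), -1) = Pow(4305, -1) = Rational(1, 4305)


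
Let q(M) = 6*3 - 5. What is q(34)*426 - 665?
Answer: 4873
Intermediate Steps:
q(M) = 13 (q(M) = 18 - 5 = 13)
q(34)*426 - 665 = 13*426 - 665 = 5538 - 665 = 4873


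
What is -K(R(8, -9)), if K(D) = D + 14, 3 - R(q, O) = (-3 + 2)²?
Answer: -16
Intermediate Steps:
R(q, O) = 2 (R(q, O) = 3 - (-3 + 2)² = 3 - 1*(-1)² = 3 - 1*1 = 3 - 1 = 2)
K(D) = 14 + D
-K(R(8, -9)) = -(14 + 2) = -1*16 = -16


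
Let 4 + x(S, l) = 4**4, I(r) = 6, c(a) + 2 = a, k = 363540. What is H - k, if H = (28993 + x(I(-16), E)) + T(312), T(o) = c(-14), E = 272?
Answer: -334311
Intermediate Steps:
c(a) = -2 + a
T(o) = -16 (T(o) = -2 - 14 = -16)
x(S, l) = 252 (x(S, l) = -4 + 4**4 = -4 + 256 = 252)
H = 29229 (H = (28993 + 252) - 16 = 29245 - 16 = 29229)
H - k = 29229 - 1*363540 = 29229 - 363540 = -334311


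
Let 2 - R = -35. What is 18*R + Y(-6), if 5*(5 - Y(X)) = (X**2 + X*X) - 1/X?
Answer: 19697/30 ≈ 656.57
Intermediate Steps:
Y(X) = 5 - 2*X**2/5 + 1/(5*X) (Y(X) = 5 - ((X**2 + X*X) - 1/X)/5 = 5 - ((X**2 + X**2) - 1/X)/5 = 5 - (2*X**2 - 1/X)/5 = 5 - (-1/X + 2*X**2)/5 = 5 + (-2*X**2/5 + 1/(5*X)) = 5 - 2*X**2/5 + 1/(5*X))
R = 37 (R = 2 - 1*(-35) = 2 + 35 = 37)
18*R + Y(-6) = 18*37 + (1/5)*(1 - 1*(-6)*(-25 + 2*(-6)**2))/(-6) = 666 + (1/5)*(-1/6)*(1 - 1*(-6)*(-25 + 2*36)) = 666 + (1/5)*(-1/6)*(1 - 1*(-6)*(-25 + 72)) = 666 + (1/5)*(-1/6)*(1 - 1*(-6)*47) = 666 + (1/5)*(-1/6)*(1 + 282) = 666 + (1/5)*(-1/6)*283 = 666 - 283/30 = 19697/30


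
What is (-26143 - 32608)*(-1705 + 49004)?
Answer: -2778863549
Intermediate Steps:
(-26143 - 32608)*(-1705 + 49004) = -58751*47299 = -2778863549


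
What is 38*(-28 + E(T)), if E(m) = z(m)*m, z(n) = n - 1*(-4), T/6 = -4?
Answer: 17176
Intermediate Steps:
T = -24 (T = 6*(-4) = -24)
z(n) = 4 + n (z(n) = n + 4 = 4 + n)
E(m) = m*(4 + m) (E(m) = (4 + m)*m = m*(4 + m))
38*(-28 + E(T)) = 38*(-28 - 24*(4 - 24)) = 38*(-28 - 24*(-20)) = 38*(-28 + 480) = 38*452 = 17176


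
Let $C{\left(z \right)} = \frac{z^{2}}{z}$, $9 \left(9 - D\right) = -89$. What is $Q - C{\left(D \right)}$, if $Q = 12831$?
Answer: $\frac{115309}{9} \approx 12812.0$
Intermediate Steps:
$D = \frac{170}{9}$ ($D = 9 - - \frac{89}{9} = 9 + \frac{89}{9} = \frac{170}{9} \approx 18.889$)
$C{\left(z \right)} = z$
$Q - C{\left(D \right)} = 12831 - \frac{170}{9} = \frac{115309}{9}$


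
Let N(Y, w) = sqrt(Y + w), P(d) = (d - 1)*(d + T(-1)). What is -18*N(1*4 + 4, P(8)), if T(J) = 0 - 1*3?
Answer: -18*sqrt(43) ≈ -118.03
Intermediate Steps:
T(J) = -3 (T(J) = 0 - 3 = -3)
P(d) = (-1 + d)*(-3 + d) (P(d) = (d - 1)*(d - 3) = (-1 + d)*(-3 + d))
-18*N(1*4 + 4, P(8)) = -18*sqrt((1*4 + 4) + (3 + 8**2 - 4*8)) = -18*sqrt((4 + 4) + (3 + 64 - 32)) = -18*sqrt(8 + 35) = -18*sqrt(43)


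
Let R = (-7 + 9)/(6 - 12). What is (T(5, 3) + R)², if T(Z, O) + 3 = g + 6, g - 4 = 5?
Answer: 1225/9 ≈ 136.11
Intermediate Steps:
g = 9 (g = 4 + 5 = 9)
T(Z, O) = 12 (T(Z, O) = -3 + (9 + 6) = -3 + 15 = 12)
R = -⅓ (R = 2/(-6) = 2*(-⅙) = -⅓ ≈ -0.33333)
(T(5, 3) + R)² = (12 - ⅓)² = (35/3)² = 1225/9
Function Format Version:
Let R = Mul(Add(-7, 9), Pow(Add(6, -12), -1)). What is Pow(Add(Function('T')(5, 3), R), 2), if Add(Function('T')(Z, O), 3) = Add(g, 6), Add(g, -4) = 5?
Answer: Rational(1225, 9) ≈ 136.11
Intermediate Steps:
g = 9 (g = Add(4, 5) = 9)
Function('T')(Z, O) = 12 (Function('T')(Z, O) = Add(-3, Add(9, 6)) = Add(-3, 15) = 12)
R = Rational(-1, 3) (R = Mul(2, Pow(-6, -1)) = Mul(2, Rational(-1, 6)) = Rational(-1, 3) ≈ -0.33333)
Pow(Add(Function('T')(5, 3), R), 2) = Pow(Add(12, Rational(-1, 3)), 2) = Pow(Rational(35, 3), 2) = Rational(1225, 9)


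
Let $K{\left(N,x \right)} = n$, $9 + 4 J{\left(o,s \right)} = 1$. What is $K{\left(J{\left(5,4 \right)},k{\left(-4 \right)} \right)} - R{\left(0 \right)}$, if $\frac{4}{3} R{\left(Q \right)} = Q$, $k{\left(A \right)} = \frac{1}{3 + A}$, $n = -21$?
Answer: $-21$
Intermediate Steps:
$J{\left(o,s \right)} = -2$ ($J{\left(o,s \right)} = - \frac{9}{4} + \frac{1}{4} \cdot 1 = - \frac{9}{4} + \frac{1}{4} = -2$)
$R{\left(Q \right)} = \frac{3 Q}{4}$
$K{\left(N,x \right)} = -21$
$K{\left(J{\left(5,4 \right)},k{\left(-4 \right)} \right)} - R{\left(0 \right)} = -21 - \frac{3}{4} \cdot 0 = -21 - 0 = -21 + 0 = -21$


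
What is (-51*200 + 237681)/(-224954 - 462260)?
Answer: -227481/687214 ≈ -0.33102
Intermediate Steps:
(-51*200 + 237681)/(-224954 - 462260) = (-10200 + 237681)/(-687214) = 227481*(-1/687214) = -227481/687214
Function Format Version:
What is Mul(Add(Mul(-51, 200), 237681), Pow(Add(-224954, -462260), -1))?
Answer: Rational(-227481, 687214) ≈ -0.33102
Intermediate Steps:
Mul(Add(Mul(-51, 200), 237681), Pow(Add(-224954, -462260), -1)) = Mul(Add(-10200, 237681), Pow(-687214, -1)) = Mul(227481, Rational(-1, 687214)) = Rational(-227481, 687214)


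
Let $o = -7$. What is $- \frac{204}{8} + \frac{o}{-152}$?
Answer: $- \frac{3869}{152} \approx -25.454$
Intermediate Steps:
$- \frac{204}{8} + \frac{o}{-152} = - \frac{204}{8} - \frac{7}{-152} = \left(-204\right) \frac{1}{8} - - \frac{7}{152} = - \frac{51}{2} + \frac{7}{152} = - \frac{3869}{152}$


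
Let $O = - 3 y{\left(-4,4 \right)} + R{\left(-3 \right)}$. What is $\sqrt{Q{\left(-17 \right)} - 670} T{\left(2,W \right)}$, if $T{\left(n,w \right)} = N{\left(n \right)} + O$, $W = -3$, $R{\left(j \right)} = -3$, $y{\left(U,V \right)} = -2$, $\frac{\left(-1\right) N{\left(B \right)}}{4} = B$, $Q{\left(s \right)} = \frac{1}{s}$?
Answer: $- \frac{5 i \sqrt{193647}}{17} \approx - 129.43 i$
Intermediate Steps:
$N{\left(B \right)} = - 4 B$
$O = 3$ ($O = \left(-3\right) \left(-2\right) - 3 = 6 - 3 = 3$)
$T{\left(n,w \right)} = 3 - 4 n$ ($T{\left(n,w \right)} = - 4 n + 3 = 3 - 4 n$)
$\sqrt{Q{\left(-17 \right)} - 670} T{\left(2,W \right)} = \sqrt{\frac{1}{-17} - 670} \left(3 - 8\right) = \sqrt{- \frac{1}{17} - 670} \left(3 - 8\right) = \sqrt{- \frac{11391}{17}} \left(-5\right) = \frac{i \sqrt{193647}}{17} \left(-5\right) = - \frac{5 i \sqrt{193647}}{17}$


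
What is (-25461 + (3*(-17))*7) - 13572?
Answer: -39390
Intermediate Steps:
(-25461 + (3*(-17))*7) - 13572 = (-25461 - 51*7) - 13572 = (-25461 - 357) - 13572 = -25818 - 13572 = -39390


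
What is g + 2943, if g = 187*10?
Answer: 4813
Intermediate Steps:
g = 1870
g + 2943 = 1870 + 2943 = 4813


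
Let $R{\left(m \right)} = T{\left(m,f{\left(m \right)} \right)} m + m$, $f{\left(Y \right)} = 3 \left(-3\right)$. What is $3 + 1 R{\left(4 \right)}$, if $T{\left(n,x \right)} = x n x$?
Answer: $1303$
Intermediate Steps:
$f{\left(Y \right)} = -9$
$T{\left(n,x \right)} = n x^{2}$ ($T{\left(n,x \right)} = n x x = n x^{2}$)
$R{\left(m \right)} = m + 81 m^{2}$ ($R{\left(m \right)} = m \left(-9\right)^{2} m + m = m 81 m + m = 81 m m + m = 81 m^{2} + m = m + 81 m^{2}$)
$3 + 1 R{\left(4 \right)} = 3 + 1 \cdot 4 \left(1 + 81 \cdot 4\right) = 3 + 1 \cdot 4 \left(1 + 324\right) = 3 + 1 \cdot 4 \cdot 325 = 3 + 1 \cdot 1300 = 3 + 1300 = 1303$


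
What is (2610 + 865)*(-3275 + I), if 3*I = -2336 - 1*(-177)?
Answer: -41644400/3 ≈ -1.3881e+7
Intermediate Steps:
I = -2159/3 (I = (-2336 - 1*(-177))/3 = (-2336 + 177)/3 = (⅓)*(-2159) = -2159/3 ≈ -719.67)
(2610 + 865)*(-3275 + I) = (2610 + 865)*(-3275 - 2159/3) = 3475*(-11984/3) = -41644400/3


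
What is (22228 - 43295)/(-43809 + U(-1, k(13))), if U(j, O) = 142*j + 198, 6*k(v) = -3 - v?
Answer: 21067/43753 ≈ 0.48150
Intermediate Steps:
k(v) = -½ - v/6 (k(v) = (-3 - v)/6 = -½ - v/6)
U(j, O) = 198 + 142*j
(22228 - 43295)/(-43809 + U(-1, k(13))) = (22228 - 43295)/(-43809 + (198 + 142*(-1))) = -21067/(-43809 + (198 - 142)) = -21067/(-43809 + 56) = -21067/(-43753) = -21067*(-1/43753) = 21067/43753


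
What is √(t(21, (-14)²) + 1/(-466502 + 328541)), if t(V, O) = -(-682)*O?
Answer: √282690102863239/45987 ≈ 365.61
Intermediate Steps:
t(V, O) = 682*O
√(t(21, (-14)²) + 1/(-466502 + 328541)) = √(682*(-14)² + 1/(-466502 + 328541)) = √(682*196 + 1/(-137961)) = √(133672 - 1/137961) = √(18441522791/137961) = √282690102863239/45987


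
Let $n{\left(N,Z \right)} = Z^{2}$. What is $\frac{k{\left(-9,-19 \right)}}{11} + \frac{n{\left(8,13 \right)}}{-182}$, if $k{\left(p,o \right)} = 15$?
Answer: $\frac{67}{154} \approx 0.43506$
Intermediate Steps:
$\frac{k{\left(-9,-19 \right)}}{11} + \frac{n{\left(8,13 \right)}}{-182} = \frac{15}{11} + \frac{13^{2}}{-182} = 15 \cdot \frac{1}{11} + 169 \left(- \frac{1}{182}\right) = \frac{15}{11} - \frac{13}{14} = \frac{67}{154}$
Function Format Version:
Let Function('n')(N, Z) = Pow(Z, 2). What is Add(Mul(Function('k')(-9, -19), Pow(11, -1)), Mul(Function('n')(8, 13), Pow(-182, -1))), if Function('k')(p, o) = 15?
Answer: Rational(67, 154) ≈ 0.43506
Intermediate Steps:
Add(Mul(Function('k')(-9, -19), Pow(11, -1)), Mul(Function('n')(8, 13), Pow(-182, -1))) = Add(Mul(15, Pow(11, -1)), Mul(Pow(13, 2), Pow(-182, -1))) = Add(Mul(15, Rational(1, 11)), Mul(169, Rational(-1, 182))) = Add(Rational(15, 11), Rational(-13, 14)) = Rational(67, 154)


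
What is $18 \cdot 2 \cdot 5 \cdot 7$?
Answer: $1260$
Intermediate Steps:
$18 \cdot 2 \cdot 5 \cdot 7 = 18 \cdot 10 \cdot 7 = 180 \cdot 7 = 1260$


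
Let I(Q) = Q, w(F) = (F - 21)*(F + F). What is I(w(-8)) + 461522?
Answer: 461986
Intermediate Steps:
w(F) = 2*F*(-21 + F) (w(F) = (-21 + F)*(2*F) = 2*F*(-21 + F))
I(w(-8)) + 461522 = 2*(-8)*(-21 - 8) + 461522 = 2*(-8)*(-29) + 461522 = 464 + 461522 = 461986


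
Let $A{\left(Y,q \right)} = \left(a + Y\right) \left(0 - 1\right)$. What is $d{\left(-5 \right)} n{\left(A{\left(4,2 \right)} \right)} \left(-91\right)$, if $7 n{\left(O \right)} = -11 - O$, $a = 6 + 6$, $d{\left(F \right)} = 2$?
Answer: $-130$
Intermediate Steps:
$a = 12$
$A{\left(Y,q \right)} = -12 - Y$ ($A{\left(Y,q \right)} = \left(12 + Y\right) \left(0 - 1\right) = \left(12 + Y\right) \left(-1\right) = -12 - Y$)
$n{\left(O \right)} = - \frac{11}{7} - \frac{O}{7}$ ($n{\left(O \right)} = \frac{-11 - O}{7} = - \frac{11}{7} - \frac{O}{7}$)
$d{\left(-5 \right)} n{\left(A{\left(4,2 \right)} \right)} \left(-91\right) = 2 \left(- \frac{11}{7} - \frac{-12 - 4}{7}\right) \left(-91\right) = 2 \left(- \frac{11}{7} - - \frac{16}{7}\right) \left(-91\right) = 2 \left(- \frac{11}{7} + \frac{16}{7}\right) \left(-91\right) = 2 \cdot \frac{5}{7} \left(-91\right) = \frac{10}{7} \left(-91\right) = -130$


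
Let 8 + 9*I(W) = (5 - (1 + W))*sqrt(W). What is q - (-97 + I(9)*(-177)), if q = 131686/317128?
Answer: -168831695/475692 ≈ -354.92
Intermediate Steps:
q = 65843/158564 (q = 131686*(1/317128) = 65843/158564 ≈ 0.41525)
I(W) = -8/9 + sqrt(W)*(4 - W)/9 (I(W) = -8/9 + ((5 - (1 + W))*sqrt(W))/9 = -8/9 + ((5 + (-1 - W))*sqrt(W))/9 = -8/9 + ((4 - W)*sqrt(W))/9 = -8/9 + (sqrt(W)*(4 - W))/9 = -8/9 + sqrt(W)*(4 - W)/9)
q - (-97 + I(9)*(-177)) = 65843/158564 - (-97 + (-8/9 - 9**(3/2)/9 + 4*sqrt(9)/9)*(-177)) = 65843/158564 - (-97 + (-8/9 - 1/9*27 + (4/9)*3)*(-177)) = 65843/158564 - (-97 + (-8/9 - 3 + 4/3)*(-177)) = 65843/158564 - (-97 - 23/9*(-177)) = 65843/158564 - (-97 + 1357/3) = 65843/158564 - 1*1066/3 = 65843/158564 - 1066/3 = -168831695/475692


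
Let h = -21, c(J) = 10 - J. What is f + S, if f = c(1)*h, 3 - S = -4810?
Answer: 4624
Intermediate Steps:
S = 4813 (S = 3 - 1*(-4810) = 3 + 4810 = 4813)
f = -189 (f = (10 - 1*1)*(-21) = (10 - 1)*(-21) = 9*(-21) = -189)
f + S = -189 + 4813 = 4624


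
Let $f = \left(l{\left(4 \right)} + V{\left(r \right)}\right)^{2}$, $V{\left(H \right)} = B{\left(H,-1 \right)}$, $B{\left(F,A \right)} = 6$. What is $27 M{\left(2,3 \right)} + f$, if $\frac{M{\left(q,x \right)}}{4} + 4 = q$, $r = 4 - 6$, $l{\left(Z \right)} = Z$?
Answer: $-116$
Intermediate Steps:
$r = -2$ ($r = 4 - 6 = -2$)
$V{\left(H \right)} = 6$
$M{\left(q,x \right)} = -16 + 4 q$
$f = 100$ ($f = \left(4 + 6\right)^{2} = 10^{2} = 100$)
$27 M{\left(2,3 \right)} + f = 27 \left(-16 + 4 \cdot 2\right) + 100 = 27 \left(-16 + 8\right) + 100 = 27 \left(-8\right) + 100 = -216 + 100 = -116$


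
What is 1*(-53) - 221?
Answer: -274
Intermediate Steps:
1*(-53) - 221 = -53 - 221 = -274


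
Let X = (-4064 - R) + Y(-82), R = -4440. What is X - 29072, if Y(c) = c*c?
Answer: -21972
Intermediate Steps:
Y(c) = c²
X = 7100 (X = (-4064 - 1*(-4440)) + (-82)² = (-4064 + 4440) + 6724 = 376 + 6724 = 7100)
X - 29072 = 7100 - 29072 = -21972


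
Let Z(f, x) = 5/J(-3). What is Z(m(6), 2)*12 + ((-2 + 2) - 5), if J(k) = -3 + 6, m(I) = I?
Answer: 15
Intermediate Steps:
J(k) = 3
Z(f, x) = 5/3
Z(m(6), 2)*12 + ((-2 + 2) - 5) = (5/3)*12 + ((-2 + 2) - 5) = 20 + (0 - 5) = 20 - 5 = 15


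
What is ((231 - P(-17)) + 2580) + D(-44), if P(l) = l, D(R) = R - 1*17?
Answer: 2767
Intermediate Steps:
D(R) = -17 + R (D(R) = R - 17 = -17 + R)
((231 - P(-17)) + 2580) + D(-44) = ((231 - 1*(-17)) + 2580) + (-17 - 44) = ((231 + 17) + 2580) - 61 = (248 + 2580) - 61 = 2828 - 61 = 2767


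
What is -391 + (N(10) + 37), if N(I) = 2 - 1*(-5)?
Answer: -347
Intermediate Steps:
N(I) = 7 (N(I) = 2 + 5 = 7)
-391 + (N(10) + 37) = -391 + (7 + 37) = -391 + 44 = -347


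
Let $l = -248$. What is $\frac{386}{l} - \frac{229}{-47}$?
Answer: $\frac{19325}{5828} \approx 3.3159$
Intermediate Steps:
$\frac{386}{l} - \frac{229}{-47} = \frac{386}{-248} - \frac{229}{-47} = 386 \left(- \frac{1}{248}\right) - - \frac{229}{47} = - \frac{193}{124} + \frac{229}{47} = \frac{19325}{5828}$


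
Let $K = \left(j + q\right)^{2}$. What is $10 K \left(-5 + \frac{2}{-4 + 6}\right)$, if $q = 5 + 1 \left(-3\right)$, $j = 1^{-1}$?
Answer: $-360$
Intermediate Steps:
$j = 1$
$q = 2$ ($q = 5 - 3 = 2$)
$K = 9$ ($K = \left(1 + 2\right)^{2} = 3^{2} = 9$)
$10 K \left(-5 + \frac{2}{-4 + 6}\right) = 10 \cdot 9 \left(-5 + \frac{2}{-4 + 6}\right) = 90 \left(-5 + \frac{2}{2}\right) = 90 \left(-5 + 2 \cdot \frac{1}{2}\right) = 90 \left(-5 + 1\right) = 90 \left(-4\right) = -360$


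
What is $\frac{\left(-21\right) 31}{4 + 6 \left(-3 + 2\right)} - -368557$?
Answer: $\frac{737765}{2} \approx 3.6888 \cdot 10^{5}$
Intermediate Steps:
$\frac{\left(-21\right) 31}{4 + 6 \left(-3 + 2\right)} - -368557 = - \frac{651}{4 + 6 \left(-1\right)} + 368557 = - \frac{651}{4 - 6} + 368557 = - \frac{651}{-2} + 368557 = \left(-651\right) \left(- \frac{1}{2}\right) + 368557 = \frac{651}{2} + 368557 = \frac{737765}{2}$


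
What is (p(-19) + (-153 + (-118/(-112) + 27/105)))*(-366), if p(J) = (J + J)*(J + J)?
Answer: -66218001/140 ≈ -4.7299e+5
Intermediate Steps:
p(J) = 4*J**2 (p(J) = (2*J)*(2*J) = 4*J**2)
(p(-19) + (-153 + (-118/(-112) + 27/105)))*(-366) = (4*(-19)**2 + (-153 + (-118/(-112) + 27/105)))*(-366) = (4*361 + (-153 + (-118*(-1/112) + 27*(1/105))))*(-366) = (1444 + (-153 + (59/56 + 9/35)))*(-366) = (1444 + (-153 + 367/280))*(-366) = (1444 - 42473/280)*(-366) = (361847/280)*(-366) = -66218001/140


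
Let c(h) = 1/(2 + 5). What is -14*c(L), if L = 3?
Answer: -2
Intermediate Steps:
c(h) = ⅐ (c(h) = 1/7 = ⅐)
-14*c(L) = -14*⅐ = -2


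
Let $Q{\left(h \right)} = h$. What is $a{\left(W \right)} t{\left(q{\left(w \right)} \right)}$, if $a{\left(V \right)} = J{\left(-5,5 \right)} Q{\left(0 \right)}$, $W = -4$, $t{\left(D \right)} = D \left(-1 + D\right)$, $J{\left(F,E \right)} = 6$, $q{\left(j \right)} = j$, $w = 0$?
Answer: $0$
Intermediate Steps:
$a{\left(V \right)} = 0$ ($a{\left(V \right)} = 6 \cdot 0 = 0$)
$a{\left(W \right)} t{\left(q{\left(w \right)} \right)} = 0 \cdot 0 \left(-1 + 0\right) = 0 \cdot 0 \left(-1\right) = 0 \cdot 0 = 0$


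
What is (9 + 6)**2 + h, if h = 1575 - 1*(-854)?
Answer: 2654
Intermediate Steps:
h = 2429 (h = 1575 + 854 = 2429)
(9 + 6)**2 + h = (9 + 6)**2 + 2429 = 15**2 + 2429 = 225 + 2429 = 2654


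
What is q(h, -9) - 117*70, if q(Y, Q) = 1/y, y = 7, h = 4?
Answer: -57329/7 ≈ -8189.9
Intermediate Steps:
q(Y, Q) = ⅐ (q(Y, Q) = 1/7 = ⅐)
q(h, -9) - 117*70 = ⅐ - 117*70 = ⅐ - 8190 = -57329/7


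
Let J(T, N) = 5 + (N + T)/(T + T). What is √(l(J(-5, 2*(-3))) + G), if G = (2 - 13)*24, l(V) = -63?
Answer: I*√327 ≈ 18.083*I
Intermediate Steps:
J(T, N) = 5 + (N + T)/(2*T) (J(T, N) = 5 + (N + T)/((2*T)) = 5 + (N + T)*(1/(2*T)) = 5 + (N + T)/(2*T))
G = -264 (G = -11*24 = -264)
√(l(J(-5, 2*(-3))) + G) = √(-63 - 264) = √(-327) = I*√327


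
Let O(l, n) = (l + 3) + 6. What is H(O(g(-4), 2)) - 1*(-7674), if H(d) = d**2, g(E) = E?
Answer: 7699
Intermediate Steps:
O(l, n) = 9 + l (O(l, n) = (3 + l) + 6 = 9 + l)
H(O(g(-4), 2)) - 1*(-7674) = (9 - 4)**2 - 1*(-7674) = 5**2 + 7674 = 25 + 7674 = 7699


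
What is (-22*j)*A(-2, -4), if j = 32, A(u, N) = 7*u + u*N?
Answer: 4224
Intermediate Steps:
A(u, N) = 7*u + N*u
(-22*j)*A(-2, -4) = (-22*32)*(-2*(7 - 4)) = -(-1408)*3 = -704*(-6) = 4224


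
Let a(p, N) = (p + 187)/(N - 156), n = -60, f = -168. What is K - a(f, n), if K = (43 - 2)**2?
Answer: 363115/216 ≈ 1681.1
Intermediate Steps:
K = 1681 (K = 41**2 = 1681)
a(p, N) = (187 + p)/(-156 + N)
K - a(f, n) = 1681 - (187 - 168)/(-156 - 60) = 1681 - 19/(-216) = 1681 - (-1)*19/216 = 1681 - 1*(-19/216) = 1681 + 19/216 = 363115/216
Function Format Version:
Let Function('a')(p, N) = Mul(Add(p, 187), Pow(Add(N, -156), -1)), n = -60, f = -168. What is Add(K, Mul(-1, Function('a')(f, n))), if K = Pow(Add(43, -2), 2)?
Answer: Rational(363115, 216) ≈ 1681.1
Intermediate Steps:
K = 1681 (K = Pow(41, 2) = 1681)
Function('a')(p, N) = Mul(Pow(Add(-156, N), -1), Add(187, p)) (Function('a')(p, N) = Mul(Add(187, p), Pow(Add(-156, N), -1)) = Mul(Pow(Add(-156, N), -1), Add(187, p)))
Add(K, Mul(-1, Function('a')(f, n))) = Add(1681, Mul(-1, Mul(Pow(Add(-156, -60), -1), Add(187, -168)))) = Add(1681, Mul(-1, Mul(Pow(-216, -1), 19))) = Add(1681, Mul(-1, Mul(Rational(-1, 216), 19))) = Add(1681, Mul(-1, Rational(-19, 216))) = Add(1681, Rational(19, 216)) = Rational(363115, 216)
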